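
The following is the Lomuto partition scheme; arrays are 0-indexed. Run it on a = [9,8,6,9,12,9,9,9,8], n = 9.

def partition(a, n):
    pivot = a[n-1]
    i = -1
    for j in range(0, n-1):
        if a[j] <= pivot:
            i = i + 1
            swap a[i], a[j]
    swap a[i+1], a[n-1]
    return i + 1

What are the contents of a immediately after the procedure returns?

[8,6,8,9,12,9,9,9,9]

pivot=8, i=-1
j=0: 9>8, skip
j=1: 8≤8, i=0, swap(0,1) ⇒ [8,9,6,9,12,9,9,9,8]
j=2: 6≤8, i=1, swap(1,2) ⇒ [8,6,9,9,12,9,9,9,8]
j=3: 9>8, skip
j=4: 12>8, skip
j=5: 9>8, skip
j=6: 9>8, skip
j=7: 9>8, skip
swap(2,8) ⇒ [8,6,8,9,12,9,9,9,9]; return 2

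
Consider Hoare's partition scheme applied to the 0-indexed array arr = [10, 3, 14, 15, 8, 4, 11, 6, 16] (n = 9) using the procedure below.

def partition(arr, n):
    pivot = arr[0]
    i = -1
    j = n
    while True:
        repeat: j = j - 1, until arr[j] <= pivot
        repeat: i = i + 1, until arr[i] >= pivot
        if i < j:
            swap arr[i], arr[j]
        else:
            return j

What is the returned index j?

pivot = arr[0] = 10; i = -1, j = 9
j→7 (arr[7]=6≤10), i→0 (arr[0]=10≥10); i<j, swap → [6, 3, 14, 15, 8, 4, 11, 10, 16]
j→5 (arr[5]=4≤10), i→2 (arr[2]=14≥10); i<j, swap → [6, 3, 4, 15, 8, 14, 11, 10, 16]
j→4 (arr[4]=8≤10), i→3 (arr[3]=15≥10); i<j, swap → [6, 3, 4, 8, 15, 14, 11, 10, 16]
j→3, i→4; i≥j, return j=3. arr = [6, 3, 4, 8, 15, 14, 11, 10, 16]

3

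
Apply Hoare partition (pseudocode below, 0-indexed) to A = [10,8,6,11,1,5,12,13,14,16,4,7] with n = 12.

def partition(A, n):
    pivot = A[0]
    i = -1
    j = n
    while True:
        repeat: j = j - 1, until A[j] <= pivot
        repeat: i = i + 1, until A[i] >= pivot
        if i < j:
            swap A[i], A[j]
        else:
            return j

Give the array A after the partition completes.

pivot = A[0] = 10; i = -1, j = 12
j→11 (A[11]=7≤10), i→0 (A[0]=10≥10); i<j, swap → [7,8,6,11,1,5,12,13,14,16,4,10]
j→10 (A[10]=4≤10), i→3 (A[3]=11≥10); i<j, swap → [7,8,6,4,1,5,12,13,14,16,11,10]
j→5, i→6; i≥j, return j=5. A = [7,8,6,4,1,5,12,13,14,16,11,10]

[7,8,6,4,1,5,12,13,14,16,11,10]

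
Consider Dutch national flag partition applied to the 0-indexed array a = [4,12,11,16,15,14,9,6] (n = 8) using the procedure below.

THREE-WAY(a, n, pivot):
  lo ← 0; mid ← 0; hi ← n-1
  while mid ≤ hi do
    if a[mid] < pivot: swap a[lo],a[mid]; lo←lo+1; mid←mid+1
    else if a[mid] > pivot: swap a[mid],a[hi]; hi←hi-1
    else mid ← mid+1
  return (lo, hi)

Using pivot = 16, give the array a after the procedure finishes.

[4,12,11,15,14,9,6,16]

pivot = 16; lo=0, mid=0, hi=7
a[mid]=4<16: swap a[0],a[0]; lo=1,mid=1 → [4,12,11,16,15,14,9,6]
a[mid]=12<16: swap a[1],a[1]; lo=2,mid=2 → [4,12,11,16,15,14,9,6]
a[mid]=11<16: swap a[2],a[2]; lo=3,mid=3 → [4,12,11,16,15,14,9,6]
a[mid]=16=16: mid=4
a[mid]=15<16: swap a[3],a[4]; lo=4,mid=5 → [4,12,11,15,16,14,9,6]
a[mid]=14<16: swap a[4],a[5]; lo=5,mid=6 → [4,12,11,15,14,16,9,6]
a[mid]=9<16: swap a[5],a[6]; lo=6,mid=7 → [4,12,11,15,14,9,16,6]
a[mid]=6<16: swap a[6],a[7]; lo=7,mid=8 → [4,12,11,15,14,9,6,16]
end: lo=7, hi=7; a = [4,12,11,15,14,9,6,16]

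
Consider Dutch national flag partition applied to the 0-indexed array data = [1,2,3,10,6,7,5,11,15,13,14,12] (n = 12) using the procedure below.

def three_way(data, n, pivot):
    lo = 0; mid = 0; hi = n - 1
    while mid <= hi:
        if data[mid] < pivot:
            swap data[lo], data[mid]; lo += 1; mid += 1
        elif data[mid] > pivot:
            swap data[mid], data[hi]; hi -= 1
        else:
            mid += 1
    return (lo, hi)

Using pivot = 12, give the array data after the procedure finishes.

lo=0 mid=0 hi=11
1<12: swap(0,0), lo=1 mid=1 ⇒ [1,2,3,10,6,7,5,11,15,13,14,12]
2<12: swap(1,1), lo=2 mid=2 ⇒ [1,2,3,10,6,7,5,11,15,13,14,12]
3<12: swap(2,2), lo=3 mid=3 ⇒ [1,2,3,10,6,7,5,11,15,13,14,12]
10<12: swap(3,3), lo=4 mid=4 ⇒ [1,2,3,10,6,7,5,11,15,13,14,12]
6<12: swap(4,4), lo=5 mid=5 ⇒ [1,2,3,10,6,7,5,11,15,13,14,12]
7<12: swap(5,5), lo=6 mid=6 ⇒ [1,2,3,10,6,7,5,11,15,13,14,12]
5<12: swap(6,6), lo=7 mid=7 ⇒ [1,2,3,10,6,7,5,11,15,13,14,12]
11<12: swap(7,7), lo=8 mid=8 ⇒ [1,2,3,10,6,7,5,11,15,13,14,12]
15>12: swap(8,11), hi=10 ⇒ [1,2,3,10,6,7,5,11,12,13,14,15]
12=12: mid=9
13>12: swap(9,10), hi=9 ⇒ [1,2,3,10,6,7,5,11,12,14,13,15]
14>12: swap(9,9), hi=8 ⇒ [1,2,3,10,6,7,5,11,12,14,13,15]
done. lo=8 hi=8; data=[1,2,3,10,6,7,5,11,12,14,13,15]

[1,2,3,10,6,7,5,11,12,14,13,15]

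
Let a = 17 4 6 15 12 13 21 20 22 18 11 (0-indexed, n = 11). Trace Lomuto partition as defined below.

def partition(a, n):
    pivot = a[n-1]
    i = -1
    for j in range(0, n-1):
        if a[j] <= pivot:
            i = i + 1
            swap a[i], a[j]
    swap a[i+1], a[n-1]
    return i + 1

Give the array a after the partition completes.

pivot = a[10] = 11; i = -1
j=0: a[0]=17 > 11 → no swap
j=1: a[1]=4 ≤ 11 → i=0, swap a[0],a[1] → 4 17 6 15 12 13 21 20 22 18 11
j=2: a[2]=6 ≤ 11 → i=1, swap a[1],a[2] → 4 6 17 15 12 13 21 20 22 18 11
j=3: a[3]=15 > 11 → no swap
j=4: a[4]=12 > 11 → no swap
j=5: a[5]=13 > 11 → no swap
j=6: a[6]=21 > 11 → no swap
j=7: a[7]=20 > 11 → no swap
j=8: a[8]=22 > 11 → no swap
j=9: a[9]=18 > 11 → no swap
final swap a[2],a[10] → 4 6 11 15 12 13 21 20 22 18 17; return 2

4 6 11 15 12 13 21 20 22 18 17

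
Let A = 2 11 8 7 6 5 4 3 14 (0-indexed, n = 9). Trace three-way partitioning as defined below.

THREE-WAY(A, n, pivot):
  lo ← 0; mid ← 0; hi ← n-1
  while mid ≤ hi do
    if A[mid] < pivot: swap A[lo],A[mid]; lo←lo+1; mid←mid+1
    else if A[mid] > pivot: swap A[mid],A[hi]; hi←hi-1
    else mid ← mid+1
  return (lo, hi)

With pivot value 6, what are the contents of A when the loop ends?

pivot = 6; lo=0, mid=0, hi=8
A[mid]=2<6: swap A[0],A[0]; lo=1,mid=1 → 2 11 8 7 6 5 4 3 14
A[mid]=11>6: swap A[1],A[8]; hi=7 → 2 14 8 7 6 5 4 3 11
A[mid]=14>6: swap A[1],A[7]; hi=6 → 2 3 8 7 6 5 4 14 11
A[mid]=3<6: swap A[1],A[1]; lo=2,mid=2 → 2 3 8 7 6 5 4 14 11
A[mid]=8>6: swap A[2],A[6]; hi=5 → 2 3 4 7 6 5 8 14 11
A[mid]=4<6: swap A[2],A[2]; lo=3,mid=3 → 2 3 4 7 6 5 8 14 11
A[mid]=7>6: swap A[3],A[5]; hi=4 → 2 3 4 5 6 7 8 14 11
A[mid]=5<6: swap A[3],A[3]; lo=4,mid=4 → 2 3 4 5 6 7 8 14 11
A[mid]=6=6: mid=5
end: lo=4, hi=4; A = 2 3 4 5 6 7 8 14 11

2 3 4 5 6 7 8 14 11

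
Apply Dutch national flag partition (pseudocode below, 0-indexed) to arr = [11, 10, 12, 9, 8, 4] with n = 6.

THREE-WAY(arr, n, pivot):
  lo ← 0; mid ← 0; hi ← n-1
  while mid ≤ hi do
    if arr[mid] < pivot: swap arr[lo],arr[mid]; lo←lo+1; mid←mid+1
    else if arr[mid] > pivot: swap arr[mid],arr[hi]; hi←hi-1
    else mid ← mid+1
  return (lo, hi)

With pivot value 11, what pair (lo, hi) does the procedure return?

(4, 4)

pivot = 11; lo=0, mid=0, hi=5
arr[mid]=11=11: mid=1
arr[mid]=10<11: swap arr[0],arr[1]; lo=1,mid=2 → [10, 11, 12, 9, 8, 4]
arr[mid]=12>11: swap arr[2],arr[5]; hi=4 → [10, 11, 4, 9, 8, 12]
arr[mid]=4<11: swap arr[1],arr[2]; lo=2,mid=3 → [10, 4, 11, 9, 8, 12]
arr[mid]=9<11: swap arr[2],arr[3]; lo=3,mid=4 → [10, 4, 9, 11, 8, 12]
arr[mid]=8<11: swap arr[3],arr[4]; lo=4,mid=5 → [10, 4, 9, 8, 11, 12]
end: lo=4, hi=4; arr = [10, 4, 9, 8, 11, 12]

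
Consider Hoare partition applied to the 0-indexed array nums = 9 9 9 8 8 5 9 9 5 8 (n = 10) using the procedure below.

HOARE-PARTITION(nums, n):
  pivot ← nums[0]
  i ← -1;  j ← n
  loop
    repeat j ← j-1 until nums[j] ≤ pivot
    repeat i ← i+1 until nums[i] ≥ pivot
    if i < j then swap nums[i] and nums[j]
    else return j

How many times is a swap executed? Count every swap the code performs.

pivot=9
j stops at 9 (8), i stops at 0 (9); swap ⇒ 8 9 9 8 8 5 9 9 5 9
j stops at 8 (5), i stops at 1 (9); swap ⇒ 8 5 9 8 8 5 9 9 9 9
j stops at 7 (9), i stops at 2 (9); swap ⇒ 8 5 9 8 8 5 9 9 9 9
j stops at 6, i stops at 6; i≥j ⇒ return 6. nums=8 5 9 8 8 5 9 9 9 9

3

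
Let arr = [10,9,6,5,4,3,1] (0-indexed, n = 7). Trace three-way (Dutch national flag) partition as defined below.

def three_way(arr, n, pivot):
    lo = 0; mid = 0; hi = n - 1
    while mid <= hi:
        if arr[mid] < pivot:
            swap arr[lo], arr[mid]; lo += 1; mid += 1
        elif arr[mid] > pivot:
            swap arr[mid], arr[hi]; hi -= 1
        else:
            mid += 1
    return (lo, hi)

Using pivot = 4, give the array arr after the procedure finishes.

lo=0 mid=0 hi=6
10>4: swap(0,6), hi=5 ⇒ [1,9,6,5,4,3,10]
1<4: swap(0,0), lo=1 mid=1 ⇒ [1,9,6,5,4,3,10]
9>4: swap(1,5), hi=4 ⇒ [1,3,6,5,4,9,10]
3<4: swap(1,1), lo=2 mid=2 ⇒ [1,3,6,5,4,9,10]
6>4: swap(2,4), hi=3 ⇒ [1,3,4,5,6,9,10]
4=4: mid=3
5>4: swap(3,3), hi=2 ⇒ [1,3,4,5,6,9,10]
done. lo=2 hi=2; arr=[1,3,4,5,6,9,10]

[1,3,4,5,6,9,10]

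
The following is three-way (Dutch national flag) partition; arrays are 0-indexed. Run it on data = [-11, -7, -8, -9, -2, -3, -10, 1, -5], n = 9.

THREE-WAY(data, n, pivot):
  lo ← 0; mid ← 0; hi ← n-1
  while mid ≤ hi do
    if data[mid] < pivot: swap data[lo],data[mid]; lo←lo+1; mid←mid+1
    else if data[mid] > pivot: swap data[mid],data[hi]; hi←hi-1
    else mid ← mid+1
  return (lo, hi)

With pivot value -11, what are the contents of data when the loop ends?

[-11, -8, -9, -2, -3, -10, 1, -5, -7]

pivot = -11; lo=0, mid=0, hi=8
data[mid]=-11=-11: mid=1
data[mid]=-7>-11: swap data[1],data[8]; hi=7 → [-11, -5, -8, -9, -2, -3, -10, 1, -7]
data[mid]=-5>-11: swap data[1],data[7]; hi=6 → [-11, 1, -8, -9, -2, -3, -10, -5, -7]
data[mid]=1>-11: swap data[1],data[6]; hi=5 → [-11, -10, -8, -9, -2, -3, 1, -5, -7]
data[mid]=-10>-11: swap data[1],data[5]; hi=4 → [-11, -3, -8, -9, -2, -10, 1, -5, -7]
data[mid]=-3>-11: swap data[1],data[4]; hi=3 → [-11, -2, -8, -9, -3, -10, 1, -5, -7]
data[mid]=-2>-11: swap data[1],data[3]; hi=2 → [-11, -9, -8, -2, -3, -10, 1, -5, -7]
data[mid]=-9>-11: swap data[1],data[2]; hi=1 → [-11, -8, -9, -2, -3, -10, 1, -5, -7]
data[mid]=-8>-11: swap data[1],data[1]; hi=0 → [-11, -8, -9, -2, -3, -10, 1, -5, -7]
end: lo=0, hi=0; data = [-11, -8, -9, -2, -3, -10, 1, -5, -7]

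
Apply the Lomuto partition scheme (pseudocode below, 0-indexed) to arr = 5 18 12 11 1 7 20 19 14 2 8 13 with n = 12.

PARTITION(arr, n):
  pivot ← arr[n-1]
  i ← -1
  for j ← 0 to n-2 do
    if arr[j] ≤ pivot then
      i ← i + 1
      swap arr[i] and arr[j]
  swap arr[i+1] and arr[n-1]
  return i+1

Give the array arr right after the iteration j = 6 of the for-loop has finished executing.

pivot = arr[11] = 13; i = -1
j=0: arr[0]=5 ≤ 13 → i=0, swap arr[0],arr[0] (no change) → 5 18 12 11 1 7 20 19 14 2 8 13
j=1: arr[1]=18 > 13 → no swap
j=2: arr[2]=12 ≤ 13 → i=1, swap arr[1],arr[2] → 5 12 18 11 1 7 20 19 14 2 8 13
j=3: arr[3]=11 ≤ 13 → i=2, swap arr[2],arr[3] → 5 12 11 18 1 7 20 19 14 2 8 13
j=4: arr[4]=1 ≤ 13 → i=3, swap arr[3],arr[4] → 5 12 11 1 18 7 20 19 14 2 8 13
j=5: arr[5]=7 ≤ 13 → i=4, swap arr[4],arr[5] → 5 12 11 1 7 18 20 19 14 2 8 13
j=6: arr[6]=20 > 13 → no swap
(after j=6) arr = 5 12 11 1 7 18 20 19 14 2 8 13

5 12 11 1 7 18 20 19 14 2 8 13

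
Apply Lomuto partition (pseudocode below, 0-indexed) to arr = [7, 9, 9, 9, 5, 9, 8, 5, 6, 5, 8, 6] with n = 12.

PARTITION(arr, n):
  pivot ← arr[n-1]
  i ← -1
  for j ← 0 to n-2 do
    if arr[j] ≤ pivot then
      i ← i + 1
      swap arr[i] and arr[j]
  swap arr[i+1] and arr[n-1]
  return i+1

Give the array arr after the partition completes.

pivot = arr[11] = 6; i = -1
j=0: arr[0]=7 > 6 → no swap
j=1: arr[1]=9 > 6 → no swap
j=2: arr[2]=9 > 6 → no swap
j=3: arr[3]=9 > 6 → no swap
j=4: arr[4]=5 ≤ 6 → i=0, swap arr[0],arr[4] → [5, 9, 9, 9, 7, 9, 8, 5, 6, 5, 8, 6]
j=5: arr[5]=9 > 6 → no swap
j=6: arr[6]=8 > 6 → no swap
j=7: arr[7]=5 ≤ 6 → i=1, swap arr[1],arr[7] → [5, 5, 9, 9, 7, 9, 8, 9, 6, 5, 8, 6]
j=8: arr[8]=6 ≤ 6 → i=2, swap arr[2],arr[8] → [5, 5, 6, 9, 7, 9, 8, 9, 9, 5, 8, 6]
j=9: arr[9]=5 ≤ 6 → i=3, swap arr[3],arr[9] → [5, 5, 6, 5, 7, 9, 8, 9, 9, 9, 8, 6]
j=10: arr[10]=8 > 6 → no swap
final swap arr[4],arr[11] → [5, 5, 6, 5, 6, 9, 8, 9, 9, 9, 8, 7]; return 4

[5, 5, 6, 5, 6, 9, 8, 9, 9, 9, 8, 7]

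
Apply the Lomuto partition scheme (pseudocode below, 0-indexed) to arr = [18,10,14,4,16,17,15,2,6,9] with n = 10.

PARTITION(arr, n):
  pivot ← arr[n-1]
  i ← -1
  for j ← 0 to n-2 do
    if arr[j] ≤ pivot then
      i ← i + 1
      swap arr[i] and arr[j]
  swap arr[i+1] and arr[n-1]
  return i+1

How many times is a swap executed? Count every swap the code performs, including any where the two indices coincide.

pivot=9, i=-1
j=0: 18>9, skip
j=1: 10>9, skip
j=2: 14>9, skip
j=3: 4≤9, i=0, swap(0,3) ⇒ [4,10,14,18,16,17,15,2,6,9]
j=4: 16>9, skip
j=5: 17>9, skip
j=6: 15>9, skip
j=7: 2≤9, i=1, swap(1,7) ⇒ [4,2,14,18,16,17,15,10,6,9]
j=8: 6≤9, i=2, swap(2,8) ⇒ [4,2,6,18,16,17,15,10,14,9]
swap(3,9) ⇒ [4,2,6,9,16,17,15,10,14,18]; return 3

4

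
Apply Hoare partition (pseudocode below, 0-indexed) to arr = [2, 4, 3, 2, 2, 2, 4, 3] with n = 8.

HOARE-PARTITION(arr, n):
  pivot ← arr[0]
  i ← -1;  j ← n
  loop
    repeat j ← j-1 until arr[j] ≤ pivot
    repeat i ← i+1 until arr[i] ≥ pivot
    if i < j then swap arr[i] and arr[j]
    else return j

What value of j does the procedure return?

2

pivot = arr[0] = 2; i = -1, j = 8
j→5 (arr[5]=2≤2), i→0 (arr[0]=2≥2); i<j, swap → [2, 4, 3, 2, 2, 2, 4, 3]
j→4 (arr[4]=2≤2), i→1 (arr[1]=4≥2); i<j, swap → [2, 2, 3, 2, 4, 2, 4, 3]
j→3 (arr[3]=2≤2), i→2 (arr[2]=3≥2); i<j, swap → [2, 2, 2, 3, 4, 2, 4, 3]
j→2, i→3; i≥j, return j=2. arr = [2, 2, 2, 3, 4, 2, 4, 3]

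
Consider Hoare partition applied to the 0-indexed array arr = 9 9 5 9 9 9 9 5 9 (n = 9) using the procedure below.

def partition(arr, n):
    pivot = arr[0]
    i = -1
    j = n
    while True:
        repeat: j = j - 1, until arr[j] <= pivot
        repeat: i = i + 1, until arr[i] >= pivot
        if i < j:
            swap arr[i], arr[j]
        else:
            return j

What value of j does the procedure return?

4

pivot = arr[0] = 9; i = -1, j = 9
j→8 (arr[8]=9≤9), i→0 (arr[0]=9≥9); i<j, swap → 9 9 5 9 9 9 9 5 9
j→7 (arr[7]=5≤9), i→1 (arr[1]=9≥9); i<j, swap → 9 5 5 9 9 9 9 9 9
j→6 (arr[6]=9≤9), i→3 (arr[3]=9≥9); i<j, swap → 9 5 5 9 9 9 9 9 9
j→5 (arr[5]=9≤9), i→4 (arr[4]=9≥9); i<j, swap → 9 5 5 9 9 9 9 9 9
j→4, i→5; i≥j, return j=4. arr = 9 5 5 9 9 9 9 9 9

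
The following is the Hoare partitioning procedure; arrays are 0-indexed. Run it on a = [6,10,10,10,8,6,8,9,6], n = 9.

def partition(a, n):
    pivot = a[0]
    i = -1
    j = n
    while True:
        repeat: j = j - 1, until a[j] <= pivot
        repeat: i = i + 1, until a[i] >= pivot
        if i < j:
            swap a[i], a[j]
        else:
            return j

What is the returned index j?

pivot = a[0] = 6; i = -1, j = 9
j→8 (a[8]=6≤6), i→0 (a[0]=6≥6); i<j, swap → [6,10,10,10,8,6,8,9,6]
j→5 (a[5]=6≤6), i→1 (a[1]=10≥6); i<j, swap → [6,6,10,10,8,10,8,9,6]
j→1, i→2; i≥j, return j=1. a = [6,6,10,10,8,10,8,9,6]

1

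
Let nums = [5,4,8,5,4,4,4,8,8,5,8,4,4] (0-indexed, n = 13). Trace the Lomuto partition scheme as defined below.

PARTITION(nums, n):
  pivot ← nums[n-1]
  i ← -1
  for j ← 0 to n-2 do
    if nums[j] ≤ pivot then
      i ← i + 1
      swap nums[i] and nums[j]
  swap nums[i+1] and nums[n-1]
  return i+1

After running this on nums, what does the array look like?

pivot=4, i=-1
j=0: 5>4, skip
j=1: 4≤4, i=0, swap(0,1) ⇒ [4,5,8,5,4,4,4,8,8,5,8,4,4]
j=2: 8>4, skip
j=3: 5>4, skip
j=4: 4≤4, i=1, swap(1,4) ⇒ [4,4,8,5,5,4,4,8,8,5,8,4,4]
j=5: 4≤4, i=2, swap(2,5) ⇒ [4,4,4,5,5,8,4,8,8,5,8,4,4]
j=6: 4≤4, i=3, swap(3,6) ⇒ [4,4,4,4,5,8,5,8,8,5,8,4,4]
j=7: 8>4, skip
j=8: 8>4, skip
j=9: 5>4, skip
j=10: 8>4, skip
j=11: 4≤4, i=4, swap(4,11) ⇒ [4,4,4,4,4,8,5,8,8,5,8,5,4]
swap(5,12) ⇒ [4,4,4,4,4,4,5,8,8,5,8,5,8]; return 5

[4,4,4,4,4,4,5,8,8,5,8,5,8]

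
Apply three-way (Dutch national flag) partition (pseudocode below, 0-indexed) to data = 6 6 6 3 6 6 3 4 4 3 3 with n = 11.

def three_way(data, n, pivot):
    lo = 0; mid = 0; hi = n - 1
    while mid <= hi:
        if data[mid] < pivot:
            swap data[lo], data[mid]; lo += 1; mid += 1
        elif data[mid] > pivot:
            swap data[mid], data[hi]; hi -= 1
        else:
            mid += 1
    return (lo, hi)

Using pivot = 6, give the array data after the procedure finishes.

lo=0 mid=0 hi=10
6=6: mid=1
6=6: mid=2
6=6: mid=3
3<6: swap(0,3), lo=1 mid=4 ⇒ 3 6 6 6 6 6 3 4 4 3 3
6=6: mid=5
6=6: mid=6
3<6: swap(1,6), lo=2 mid=7 ⇒ 3 3 6 6 6 6 6 4 4 3 3
4<6: swap(2,7), lo=3 mid=8 ⇒ 3 3 4 6 6 6 6 6 4 3 3
4<6: swap(3,8), lo=4 mid=9 ⇒ 3 3 4 4 6 6 6 6 6 3 3
3<6: swap(4,9), lo=5 mid=10 ⇒ 3 3 4 4 3 6 6 6 6 6 3
3<6: swap(5,10), lo=6 mid=11 ⇒ 3 3 4 4 3 3 6 6 6 6 6
done. lo=6 hi=10; data=3 3 4 4 3 3 6 6 6 6 6

3 3 4 4 3 3 6 6 6 6 6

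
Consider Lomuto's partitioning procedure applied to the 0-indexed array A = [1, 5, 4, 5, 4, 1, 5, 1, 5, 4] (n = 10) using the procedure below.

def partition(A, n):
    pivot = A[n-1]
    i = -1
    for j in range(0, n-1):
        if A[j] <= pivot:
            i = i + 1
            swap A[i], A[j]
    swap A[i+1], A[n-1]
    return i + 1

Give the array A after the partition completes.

[1, 4, 4, 1, 1, 4, 5, 5, 5, 5]

pivot = A[9] = 4; i = -1
j=0: A[0]=1 ≤ 4 → i=0, swap A[0],A[0] (no change) → [1, 5, 4, 5, 4, 1, 5, 1, 5, 4]
j=1: A[1]=5 > 4 → no swap
j=2: A[2]=4 ≤ 4 → i=1, swap A[1],A[2] → [1, 4, 5, 5, 4, 1, 5, 1, 5, 4]
j=3: A[3]=5 > 4 → no swap
j=4: A[4]=4 ≤ 4 → i=2, swap A[2],A[4] → [1, 4, 4, 5, 5, 1, 5, 1, 5, 4]
j=5: A[5]=1 ≤ 4 → i=3, swap A[3],A[5] → [1, 4, 4, 1, 5, 5, 5, 1, 5, 4]
j=6: A[6]=5 > 4 → no swap
j=7: A[7]=1 ≤ 4 → i=4, swap A[4],A[7] → [1, 4, 4, 1, 1, 5, 5, 5, 5, 4]
j=8: A[8]=5 > 4 → no swap
final swap A[5],A[9] → [1, 4, 4, 1, 1, 4, 5, 5, 5, 5]; return 5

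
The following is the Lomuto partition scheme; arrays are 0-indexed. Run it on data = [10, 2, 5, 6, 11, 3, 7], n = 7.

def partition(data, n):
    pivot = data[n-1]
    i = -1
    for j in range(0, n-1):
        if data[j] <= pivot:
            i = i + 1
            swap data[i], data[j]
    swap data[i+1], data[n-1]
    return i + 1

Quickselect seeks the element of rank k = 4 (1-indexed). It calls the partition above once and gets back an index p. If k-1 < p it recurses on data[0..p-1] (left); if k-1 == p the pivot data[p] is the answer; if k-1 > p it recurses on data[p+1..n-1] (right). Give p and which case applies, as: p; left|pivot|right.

4; left

pivot = data[6] = 7; i = -1
j=0: data[0]=10 > 7 → no swap
j=1: data[1]=2 ≤ 7 → i=0, swap data[0],data[1] → [2, 10, 5, 6, 11, 3, 7]
j=2: data[2]=5 ≤ 7 → i=1, swap data[1],data[2] → [2, 5, 10, 6, 11, 3, 7]
j=3: data[3]=6 ≤ 7 → i=2, swap data[2],data[3] → [2, 5, 6, 10, 11, 3, 7]
j=4: data[4]=11 > 7 → no swap
j=5: data[5]=3 ≤ 7 → i=3, swap data[3],data[5] → [2, 5, 6, 3, 11, 10, 7]
final swap data[4],data[6] → [2, 5, 6, 3, 7, 10, 11]; return 4
p = 4; k-1 = 3 < 4 ⇒ left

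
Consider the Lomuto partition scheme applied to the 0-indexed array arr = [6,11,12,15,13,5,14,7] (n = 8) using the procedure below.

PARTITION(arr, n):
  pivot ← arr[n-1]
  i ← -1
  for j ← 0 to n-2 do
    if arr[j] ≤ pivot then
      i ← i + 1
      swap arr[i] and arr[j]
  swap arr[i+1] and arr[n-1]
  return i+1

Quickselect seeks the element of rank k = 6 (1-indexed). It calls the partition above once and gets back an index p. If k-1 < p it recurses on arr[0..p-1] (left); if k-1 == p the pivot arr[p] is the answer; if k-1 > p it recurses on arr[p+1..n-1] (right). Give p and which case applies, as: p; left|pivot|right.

2; right

pivot=7, i=-1
j=0: 6≤7, i=0, swap(0,0) ⇒ [6,11,12,15,13,5,14,7]
j=1: 11>7, skip
j=2: 12>7, skip
j=3: 15>7, skip
j=4: 13>7, skip
j=5: 5≤7, i=1, swap(1,5) ⇒ [6,5,12,15,13,11,14,7]
j=6: 14>7, skip
swap(2,7) ⇒ [6,5,7,15,13,11,14,12]; return 2
p = 2; k-1 = 5 > 2 ⇒ right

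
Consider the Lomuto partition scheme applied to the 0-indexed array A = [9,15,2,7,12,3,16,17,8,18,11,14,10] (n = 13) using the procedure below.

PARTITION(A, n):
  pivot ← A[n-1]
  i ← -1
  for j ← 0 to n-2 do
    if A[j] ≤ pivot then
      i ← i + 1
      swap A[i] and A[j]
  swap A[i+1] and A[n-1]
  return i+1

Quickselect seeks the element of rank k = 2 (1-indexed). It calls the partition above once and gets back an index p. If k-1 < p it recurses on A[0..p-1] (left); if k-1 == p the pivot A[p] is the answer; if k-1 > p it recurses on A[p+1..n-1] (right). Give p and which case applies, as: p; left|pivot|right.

5; left

pivot = A[12] = 10; i = -1
j=0: A[0]=9 ≤ 10 → i=0, swap A[0],A[0] (no change) → [9,15,2,7,12,3,16,17,8,18,11,14,10]
j=1: A[1]=15 > 10 → no swap
j=2: A[2]=2 ≤ 10 → i=1, swap A[1],A[2] → [9,2,15,7,12,3,16,17,8,18,11,14,10]
j=3: A[3]=7 ≤ 10 → i=2, swap A[2],A[3] → [9,2,7,15,12,3,16,17,8,18,11,14,10]
j=4: A[4]=12 > 10 → no swap
j=5: A[5]=3 ≤ 10 → i=3, swap A[3],A[5] → [9,2,7,3,12,15,16,17,8,18,11,14,10]
j=6: A[6]=16 > 10 → no swap
j=7: A[7]=17 > 10 → no swap
j=8: A[8]=8 ≤ 10 → i=4, swap A[4],A[8] → [9,2,7,3,8,15,16,17,12,18,11,14,10]
j=9: A[9]=18 > 10 → no swap
j=10: A[10]=11 > 10 → no swap
j=11: A[11]=14 > 10 → no swap
final swap A[5],A[12] → [9,2,7,3,8,10,16,17,12,18,11,14,15]; return 5
p = 5; k-1 = 1 < 5 ⇒ left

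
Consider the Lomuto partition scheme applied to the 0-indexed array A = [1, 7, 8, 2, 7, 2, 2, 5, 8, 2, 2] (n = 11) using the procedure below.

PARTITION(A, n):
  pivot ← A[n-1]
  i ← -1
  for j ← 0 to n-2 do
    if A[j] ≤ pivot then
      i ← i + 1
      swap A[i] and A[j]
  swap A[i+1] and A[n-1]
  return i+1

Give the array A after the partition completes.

pivot = A[10] = 2; i = -1
j=0: A[0]=1 ≤ 2 → i=0, swap A[0],A[0] (no change) → [1, 7, 8, 2, 7, 2, 2, 5, 8, 2, 2]
j=1: A[1]=7 > 2 → no swap
j=2: A[2]=8 > 2 → no swap
j=3: A[3]=2 ≤ 2 → i=1, swap A[1],A[3] → [1, 2, 8, 7, 7, 2, 2, 5, 8, 2, 2]
j=4: A[4]=7 > 2 → no swap
j=5: A[5]=2 ≤ 2 → i=2, swap A[2],A[5] → [1, 2, 2, 7, 7, 8, 2, 5, 8, 2, 2]
j=6: A[6]=2 ≤ 2 → i=3, swap A[3],A[6] → [1, 2, 2, 2, 7, 8, 7, 5, 8, 2, 2]
j=7: A[7]=5 > 2 → no swap
j=8: A[8]=8 > 2 → no swap
j=9: A[9]=2 ≤ 2 → i=4, swap A[4],A[9] → [1, 2, 2, 2, 2, 8, 7, 5, 8, 7, 2]
final swap A[5],A[10] → [1, 2, 2, 2, 2, 2, 7, 5, 8, 7, 8]; return 5

[1, 2, 2, 2, 2, 2, 7, 5, 8, 7, 8]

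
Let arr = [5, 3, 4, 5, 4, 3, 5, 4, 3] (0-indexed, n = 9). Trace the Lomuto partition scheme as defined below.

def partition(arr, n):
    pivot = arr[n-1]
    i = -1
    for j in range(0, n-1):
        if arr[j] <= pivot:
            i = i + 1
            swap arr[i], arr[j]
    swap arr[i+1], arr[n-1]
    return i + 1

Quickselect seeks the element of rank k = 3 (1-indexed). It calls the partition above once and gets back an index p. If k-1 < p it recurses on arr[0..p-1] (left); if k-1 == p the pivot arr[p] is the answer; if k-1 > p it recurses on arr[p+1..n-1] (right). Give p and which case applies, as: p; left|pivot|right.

2; pivot

pivot=3, i=-1
j=0: 5>3, skip
j=1: 3≤3, i=0, swap(0,1) ⇒ [3, 5, 4, 5, 4, 3, 5, 4, 3]
j=2: 4>3, skip
j=3: 5>3, skip
j=4: 4>3, skip
j=5: 3≤3, i=1, swap(1,5) ⇒ [3, 3, 4, 5, 4, 5, 5, 4, 3]
j=6: 5>3, skip
j=7: 4>3, skip
swap(2,8) ⇒ [3, 3, 3, 5, 4, 5, 5, 4, 4]; return 2
p = 2; k-1 = 2 == 2 ⇒ pivot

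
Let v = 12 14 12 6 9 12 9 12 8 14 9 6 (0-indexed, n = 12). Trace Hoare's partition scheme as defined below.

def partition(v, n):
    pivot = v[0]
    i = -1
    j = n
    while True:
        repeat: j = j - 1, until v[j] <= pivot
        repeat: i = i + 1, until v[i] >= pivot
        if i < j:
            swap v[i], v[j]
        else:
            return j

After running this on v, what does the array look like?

pivot = v[0] = 12; i = -1, j = 12
j→11 (v[11]=6≤12), i→0 (v[0]=12≥12); i<j, swap → 6 14 12 6 9 12 9 12 8 14 9 12
j→10 (v[10]=9≤12), i→1 (v[1]=14≥12); i<j, swap → 6 9 12 6 9 12 9 12 8 14 14 12
j→8 (v[8]=8≤12), i→2 (v[2]=12≥12); i<j, swap → 6 9 8 6 9 12 9 12 12 14 14 12
j→7 (v[7]=12≤12), i→5 (v[5]=12≥12); i<j, swap → 6 9 8 6 9 12 9 12 12 14 14 12
j→6, i→7; i≥j, return j=6. v = 6 9 8 6 9 12 9 12 12 14 14 12

6 9 8 6 9 12 9 12 12 14 14 12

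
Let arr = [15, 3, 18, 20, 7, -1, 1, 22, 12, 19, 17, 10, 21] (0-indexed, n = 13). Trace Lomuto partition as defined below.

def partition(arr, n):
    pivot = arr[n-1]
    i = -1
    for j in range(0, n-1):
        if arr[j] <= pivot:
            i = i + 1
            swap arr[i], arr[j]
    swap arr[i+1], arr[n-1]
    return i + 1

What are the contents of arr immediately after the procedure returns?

[15, 3, 18, 20, 7, -1, 1, 12, 19, 17, 10, 21, 22]

pivot=21, i=-1
j=0: 15≤21, i=0, swap(0,0) ⇒ [15, 3, 18, 20, 7, -1, 1, 22, 12, 19, 17, 10, 21]
j=1: 3≤21, i=1, swap(1,1) ⇒ [15, 3, 18, 20, 7, -1, 1, 22, 12, 19, 17, 10, 21]
j=2: 18≤21, i=2, swap(2,2) ⇒ [15, 3, 18, 20, 7, -1, 1, 22, 12, 19, 17, 10, 21]
j=3: 20≤21, i=3, swap(3,3) ⇒ [15, 3, 18, 20, 7, -1, 1, 22, 12, 19, 17, 10, 21]
j=4: 7≤21, i=4, swap(4,4) ⇒ [15, 3, 18, 20, 7, -1, 1, 22, 12, 19, 17, 10, 21]
j=5: -1≤21, i=5, swap(5,5) ⇒ [15, 3, 18, 20, 7, -1, 1, 22, 12, 19, 17, 10, 21]
j=6: 1≤21, i=6, swap(6,6) ⇒ [15, 3, 18, 20, 7, -1, 1, 22, 12, 19, 17, 10, 21]
j=7: 22>21, skip
j=8: 12≤21, i=7, swap(7,8) ⇒ [15, 3, 18, 20, 7, -1, 1, 12, 22, 19, 17, 10, 21]
j=9: 19≤21, i=8, swap(8,9) ⇒ [15, 3, 18, 20, 7, -1, 1, 12, 19, 22, 17, 10, 21]
j=10: 17≤21, i=9, swap(9,10) ⇒ [15, 3, 18, 20, 7, -1, 1, 12, 19, 17, 22, 10, 21]
j=11: 10≤21, i=10, swap(10,11) ⇒ [15, 3, 18, 20, 7, -1, 1, 12, 19, 17, 10, 22, 21]
swap(11,12) ⇒ [15, 3, 18, 20, 7, -1, 1, 12, 19, 17, 10, 21, 22]; return 11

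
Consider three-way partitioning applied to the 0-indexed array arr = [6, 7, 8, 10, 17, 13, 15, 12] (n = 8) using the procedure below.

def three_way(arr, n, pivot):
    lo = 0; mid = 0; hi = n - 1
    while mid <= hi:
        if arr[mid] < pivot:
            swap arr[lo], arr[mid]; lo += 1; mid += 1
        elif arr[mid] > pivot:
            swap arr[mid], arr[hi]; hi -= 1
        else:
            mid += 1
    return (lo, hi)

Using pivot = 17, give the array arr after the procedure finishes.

pivot = 17; lo=0, mid=0, hi=7
arr[mid]=6<17: swap arr[0],arr[0]; lo=1,mid=1 → [6, 7, 8, 10, 17, 13, 15, 12]
arr[mid]=7<17: swap arr[1],arr[1]; lo=2,mid=2 → [6, 7, 8, 10, 17, 13, 15, 12]
arr[mid]=8<17: swap arr[2],arr[2]; lo=3,mid=3 → [6, 7, 8, 10, 17, 13, 15, 12]
arr[mid]=10<17: swap arr[3],arr[3]; lo=4,mid=4 → [6, 7, 8, 10, 17, 13, 15, 12]
arr[mid]=17=17: mid=5
arr[mid]=13<17: swap arr[4],arr[5]; lo=5,mid=6 → [6, 7, 8, 10, 13, 17, 15, 12]
arr[mid]=15<17: swap arr[5],arr[6]; lo=6,mid=7 → [6, 7, 8, 10, 13, 15, 17, 12]
arr[mid]=12<17: swap arr[6],arr[7]; lo=7,mid=8 → [6, 7, 8, 10, 13, 15, 12, 17]
end: lo=7, hi=7; arr = [6, 7, 8, 10, 13, 15, 12, 17]

[6, 7, 8, 10, 13, 15, 12, 17]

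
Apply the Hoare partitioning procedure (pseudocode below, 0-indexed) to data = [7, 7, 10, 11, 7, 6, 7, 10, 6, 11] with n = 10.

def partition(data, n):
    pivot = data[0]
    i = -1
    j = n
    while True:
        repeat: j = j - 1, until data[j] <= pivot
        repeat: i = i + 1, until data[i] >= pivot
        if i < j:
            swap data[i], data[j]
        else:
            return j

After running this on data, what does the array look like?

pivot=7
j stops at 8 (6), i stops at 0 (7); swap ⇒ [6, 7, 10, 11, 7, 6, 7, 10, 7, 11]
j stops at 6 (7), i stops at 1 (7); swap ⇒ [6, 7, 10, 11, 7, 6, 7, 10, 7, 11]
j stops at 5 (6), i stops at 2 (10); swap ⇒ [6, 7, 6, 11, 7, 10, 7, 10, 7, 11]
j stops at 4 (7), i stops at 3 (11); swap ⇒ [6, 7, 6, 7, 11, 10, 7, 10, 7, 11]
j stops at 3, i stops at 4; i≥j ⇒ return 3. data=[6, 7, 6, 7, 11, 10, 7, 10, 7, 11]

[6, 7, 6, 7, 11, 10, 7, 10, 7, 11]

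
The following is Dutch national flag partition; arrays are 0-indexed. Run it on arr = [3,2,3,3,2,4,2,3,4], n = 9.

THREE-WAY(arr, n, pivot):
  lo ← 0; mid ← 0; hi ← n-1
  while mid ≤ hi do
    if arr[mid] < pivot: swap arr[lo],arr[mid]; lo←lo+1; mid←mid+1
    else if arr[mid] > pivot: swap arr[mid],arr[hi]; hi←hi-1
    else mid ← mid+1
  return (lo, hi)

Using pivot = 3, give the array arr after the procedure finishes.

lo=0 mid=0 hi=8
3=3: mid=1
2<3: swap(0,1), lo=1 mid=2 ⇒ [2,3,3,3,2,4,2,3,4]
3=3: mid=3
3=3: mid=4
2<3: swap(1,4), lo=2 mid=5 ⇒ [2,2,3,3,3,4,2,3,4]
4>3: swap(5,8), hi=7 ⇒ [2,2,3,3,3,4,2,3,4]
4>3: swap(5,7), hi=6 ⇒ [2,2,3,3,3,3,2,4,4]
3=3: mid=6
2<3: swap(2,6), lo=3 mid=7 ⇒ [2,2,2,3,3,3,3,4,4]
done. lo=3 hi=6; arr=[2,2,2,3,3,3,3,4,4]

[2,2,2,3,3,3,3,4,4]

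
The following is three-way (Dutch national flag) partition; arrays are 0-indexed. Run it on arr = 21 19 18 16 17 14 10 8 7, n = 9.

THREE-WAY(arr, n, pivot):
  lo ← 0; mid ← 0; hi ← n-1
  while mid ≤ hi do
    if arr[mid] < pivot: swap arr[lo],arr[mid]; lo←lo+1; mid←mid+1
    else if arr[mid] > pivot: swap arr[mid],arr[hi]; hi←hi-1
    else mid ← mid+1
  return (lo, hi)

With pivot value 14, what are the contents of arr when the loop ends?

lo=0 mid=0 hi=8
21>14: swap(0,8), hi=7 ⇒ 7 19 18 16 17 14 10 8 21
7<14: swap(0,0), lo=1 mid=1 ⇒ 7 19 18 16 17 14 10 8 21
19>14: swap(1,7), hi=6 ⇒ 7 8 18 16 17 14 10 19 21
8<14: swap(1,1), lo=2 mid=2 ⇒ 7 8 18 16 17 14 10 19 21
18>14: swap(2,6), hi=5 ⇒ 7 8 10 16 17 14 18 19 21
10<14: swap(2,2), lo=3 mid=3 ⇒ 7 8 10 16 17 14 18 19 21
16>14: swap(3,5), hi=4 ⇒ 7 8 10 14 17 16 18 19 21
14=14: mid=4
17>14: swap(4,4), hi=3 ⇒ 7 8 10 14 17 16 18 19 21
done. lo=3 hi=3; arr=7 8 10 14 17 16 18 19 21

7 8 10 14 17 16 18 19 21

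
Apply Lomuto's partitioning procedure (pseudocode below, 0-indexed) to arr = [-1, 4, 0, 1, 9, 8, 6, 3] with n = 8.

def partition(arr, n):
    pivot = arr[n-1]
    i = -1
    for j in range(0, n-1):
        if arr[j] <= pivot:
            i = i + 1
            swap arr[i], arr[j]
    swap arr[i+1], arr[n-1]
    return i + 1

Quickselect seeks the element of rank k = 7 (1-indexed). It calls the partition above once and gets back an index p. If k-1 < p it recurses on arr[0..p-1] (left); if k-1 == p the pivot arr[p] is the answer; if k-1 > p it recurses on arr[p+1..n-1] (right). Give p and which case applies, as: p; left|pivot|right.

pivot = arr[7] = 3; i = -1
j=0: arr[0]=-1 ≤ 3 → i=0, swap arr[0],arr[0] (no change) → [-1, 4, 0, 1, 9, 8, 6, 3]
j=1: arr[1]=4 > 3 → no swap
j=2: arr[2]=0 ≤ 3 → i=1, swap arr[1],arr[2] → [-1, 0, 4, 1, 9, 8, 6, 3]
j=3: arr[3]=1 ≤ 3 → i=2, swap arr[2],arr[3] → [-1, 0, 1, 4, 9, 8, 6, 3]
j=4: arr[4]=9 > 3 → no swap
j=5: arr[5]=8 > 3 → no swap
j=6: arr[6]=6 > 3 → no swap
final swap arr[3],arr[7] → [-1, 0, 1, 3, 9, 8, 6, 4]; return 3
p = 3; k-1 = 6 > 3 ⇒ right

3; right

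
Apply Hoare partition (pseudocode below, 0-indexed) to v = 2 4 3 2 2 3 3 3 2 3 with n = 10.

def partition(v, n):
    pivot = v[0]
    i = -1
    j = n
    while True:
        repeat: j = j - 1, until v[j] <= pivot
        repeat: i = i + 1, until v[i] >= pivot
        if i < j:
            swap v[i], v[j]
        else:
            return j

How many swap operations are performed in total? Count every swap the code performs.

pivot = v[0] = 2; i = -1, j = 10
j→8 (v[8]=2≤2), i→0 (v[0]=2≥2); i<j, swap → 2 4 3 2 2 3 3 3 2 3
j→4 (v[4]=2≤2), i→1 (v[1]=4≥2); i<j, swap → 2 2 3 2 4 3 3 3 2 3
j→3 (v[3]=2≤2), i→2 (v[2]=3≥2); i<j, swap → 2 2 2 3 4 3 3 3 2 3
j→2, i→3; i≥j, return j=2. v = 2 2 2 3 4 3 3 3 2 3

3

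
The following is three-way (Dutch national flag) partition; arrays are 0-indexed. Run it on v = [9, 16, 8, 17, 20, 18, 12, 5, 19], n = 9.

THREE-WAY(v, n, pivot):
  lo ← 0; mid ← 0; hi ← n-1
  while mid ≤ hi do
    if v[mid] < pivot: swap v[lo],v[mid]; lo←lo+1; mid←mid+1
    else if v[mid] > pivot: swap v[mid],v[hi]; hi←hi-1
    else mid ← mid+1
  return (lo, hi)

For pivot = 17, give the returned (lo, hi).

lo=0 mid=0 hi=8
9<17: swap(0,0), lo=1 mid=1 ⇒ [9, 16, 8, 17, 20, 18, 12, 5, 19]
16<17: swap(1,1), lo=2 mid=2 ⇒ [9, 16, 8, 17, 20, 18, 12, 5, 19]
8<17: swap(2,2), lo=3 mid=3 ⇒ [9, 16, 8, 17, 20, 18, 12, 5, 19]
17=17: mid=4
20>17: swap(4,8), hi=7 ⇒ [9, 16, 8, 17, 19, 18, 12, 5, 20]
19>17: swap(4,7), hi=6 ⇒ [9, 16, 8, 17, 5, 18, 12, 19, 20]
5<17: swap(3,4), lo=4 mid=5 ⇒ [9, 16, 8, 5, 17, 18, 12, 19, 20]
18>17: swap(5,6), hi=5 ⇒ [9, 16, 8, 5, 17, 12, 18, 19, 20]
12<17: swap(4,5), lo=5 mid=6 ⇒ [9, 16, 8, 5, 12, 17, 18, 19, 20]
done. lo=5 hi=5; v=[9, 16, 8, 5, 12, 17, 18, 19, 20]

(5, 5)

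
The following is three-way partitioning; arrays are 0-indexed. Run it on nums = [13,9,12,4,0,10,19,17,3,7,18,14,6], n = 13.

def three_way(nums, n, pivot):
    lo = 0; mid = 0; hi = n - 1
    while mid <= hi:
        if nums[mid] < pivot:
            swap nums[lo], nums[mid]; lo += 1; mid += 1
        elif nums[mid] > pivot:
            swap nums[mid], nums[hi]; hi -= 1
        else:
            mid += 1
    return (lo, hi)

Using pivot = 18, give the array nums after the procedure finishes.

[13,9,12,4,0,10,6,17,3,7,14,18,19]

pivot = 18; lo=0, mid=0, hi=12
nums[mid]=13<18: swap nums[0],nums[0]; lo=1,mid=1 → [13,9,12,4,0,10,19,17,3,7,18,14,6]
nums[mid]=9<18: swap nums[1],nums[1]; lo=2,mid=2 → [13,9,12,4,0,10,19,17,3,7,18,14,6]
nums[mid]=12<18: swap nums[2],nums[2]; lo=3,mid=3 → [13,9,12,4,0,10,19,17,3,7,18,14,6]
nums[mid]=4<18: swap nums[3],nums[3]; lo=4,mid=4 → [13,9,12,4,0,10,19,17,3,7,18,14,6]
nums[mid]=0<18: swap nums[4],nums[4]; lo=5,mid=5 → [13,9,12,4,0,10,19,17,3,7,18,14,6]
nums[mid]=10<18: swap nums[5],nums[5]; lo=6,mid=6 → [13,9,12,4,0,10,19,17,3,7,18,14,6]
nums[mid]=19>18: swap nums[6],nums[12]; hi=11 → [13,9,12,4,0,10,6,17,3,7,18,14,19]
nums[mid]=6<18: swap nums[6],nums[6]; lo=7,mid=7 → [13,9,12,4,0,10,6,17,3,7,18,14,19]
nums[mid]=17<18: swap nums[7],nums[7]; lo=8,mid=8 → [13,9,12,4,0,10,6,17,3,7,18,14,19]
nums[mid]=3<18: swap nums[8],nums[8]; lo=9,mid=9 → [13,9,12,4,0,10,6,17,3,7,18,14,19]
nums[mid]=7<18: swap nums[9],nums[9]; lo=10,mid=10 → [13,9,12,4,0,10,6,17,3,7,18,14,19]
nums[mid]=18=18: mid=11
nums[mid]=14<18: swap nums[10],nums[11]; lo=11,mid=12 → [13,9,12,4,0,10,6,17,3,7,14,18,19]
end: lo=11, hi=11; nums = [13,9,12,4,0,10,6,17,3,7,14,18,19]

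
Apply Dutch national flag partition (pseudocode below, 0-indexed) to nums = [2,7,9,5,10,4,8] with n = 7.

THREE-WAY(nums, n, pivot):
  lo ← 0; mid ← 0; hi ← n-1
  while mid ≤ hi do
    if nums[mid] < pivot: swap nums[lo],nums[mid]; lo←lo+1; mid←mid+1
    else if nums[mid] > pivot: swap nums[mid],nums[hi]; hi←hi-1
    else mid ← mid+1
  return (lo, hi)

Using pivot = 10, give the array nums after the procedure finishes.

[2,7,9,5,4,8,10]

pivot = 10; lo=0, mid=0, hi=6
nums[mid]=2<10: swap nums[0],nums[0]; lo=1,mid=1 → [2,7,9,5,10,4,8]
nums[mid]=7<10: swap nums[1],nums[1]; lo=2,mid=2 → [2,7,9,5,10,4,8]
nums[mid]=9<10: swap nums[2],nums[2]; lo=3,mid=3 → [2,7,9,5,10,4,8]
nums[mid]=5<10: swap nums[3],nums[3]; lo=4,mid=4 → [2,7,9,5,10,4,8]
nums[mid]=10=10: mid=5
nums[mid]=4<10: swap nums[4],nums[5]; lo=5,mid=6 → [2,7,9,5,4,10,8]
nums[mid]=8<10: swap nums[5],nums[6]; lo=6,mid=7 → [2,7,9,5,4,8,10]
end: lo=6, hi=6; nums = [2,7,9,5,4,8,10]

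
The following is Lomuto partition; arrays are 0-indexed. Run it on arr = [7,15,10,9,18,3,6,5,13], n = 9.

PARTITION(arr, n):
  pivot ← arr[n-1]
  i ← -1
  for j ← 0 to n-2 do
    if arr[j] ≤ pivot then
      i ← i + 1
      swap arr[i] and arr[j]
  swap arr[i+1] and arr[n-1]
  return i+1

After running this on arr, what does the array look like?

[7,10,9,3,6,5,13,15,18]

pivot=13, i=-1
j=0: 7≤13, i=0, swap(0,0) ⇒ [7,15,10,9,18,3,6,5,13]
j=1: 15>13, skip
j=2: 10≤13, i=1, swap(1,2) ⇒ [7,10,15,9,18,3,6,5,13]
j=3: 9≤13, i=2, swap(2,3) ⇒ [7,10,9,15,18,3,6,5,13]
j=4: 18>13, skip
j=5: 3≤13, i=3, swap(3,5) ⇒ [7,10,9,3,18,15,6,5,13]
j=6: 6≤13, i=4, swap(4,6) ⇒ [7,10,9,3,6,15,18,5,13]
j=7: 5≤13, i=5, swap(5,7) ⇒ [7,10,9,3,6,5,18,15,13]
swap(6,8) ⇒ [7,10,9,3,6,5,13,15,18]; return 6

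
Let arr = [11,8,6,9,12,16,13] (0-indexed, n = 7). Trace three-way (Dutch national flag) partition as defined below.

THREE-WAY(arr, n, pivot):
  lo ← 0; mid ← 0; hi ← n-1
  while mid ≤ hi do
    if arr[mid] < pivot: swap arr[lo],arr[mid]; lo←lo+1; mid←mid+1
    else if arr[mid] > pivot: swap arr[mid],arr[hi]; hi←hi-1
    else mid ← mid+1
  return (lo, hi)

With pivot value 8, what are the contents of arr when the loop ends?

[6,8,9,12,16,13,11]

pivot = 8; lo=0, mid=0, hi=6
arr[mid]=11>8: swap arr[0],arr[6]; hi=5 → [13,8,6,9,12,16,11]
arr[mid]=13>8: swap arr[0],arr[5]; hi=4 → [16,8,6,9,12,13,11]
arr[mid]=16>8: swap arr[0],arr[4]; hi=3 → [12,8,6,9,16,13,11]
arr[mid]=12>8: swap arr[0],arr[3]; hi=2 → [9,8,6,12,16,13,11]
arr[mid]=9>8: swap arr[0],arr[2]; hi=1 → [6,8,9,12,16,13,11]
arr[mid]=6<8: swap arr[0],arr[0]; lo=1,mid=1 → [6,8,9,12,16,13,11]
arr[mid]=8=8: mid=2
end: lo=1, hi=1; arr = [6,8,9,12,16,13,11]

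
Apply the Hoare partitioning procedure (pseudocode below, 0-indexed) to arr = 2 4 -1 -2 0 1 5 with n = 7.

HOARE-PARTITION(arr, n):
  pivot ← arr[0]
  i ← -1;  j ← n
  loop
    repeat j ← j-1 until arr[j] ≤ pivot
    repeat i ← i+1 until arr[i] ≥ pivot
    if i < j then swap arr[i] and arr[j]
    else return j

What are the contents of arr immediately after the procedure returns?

pivot = arr[0] = 2; i = -1, j = 7
j→5 (arr[5]=1≤2), i→0 (arr[0]=2≥2); i<j, swap → 1 4 -1 -2 0 2 5
j→4 (arr[4]=0≤2), i→1 (arr[1]=4≥2); i<j, swap → 1 0 -1 -2 4 2 5
j→3, i→4; i≥j, return j=3. arr = 1 0 -1 -2 4 2 5

1 0 -1 -2 4 2 5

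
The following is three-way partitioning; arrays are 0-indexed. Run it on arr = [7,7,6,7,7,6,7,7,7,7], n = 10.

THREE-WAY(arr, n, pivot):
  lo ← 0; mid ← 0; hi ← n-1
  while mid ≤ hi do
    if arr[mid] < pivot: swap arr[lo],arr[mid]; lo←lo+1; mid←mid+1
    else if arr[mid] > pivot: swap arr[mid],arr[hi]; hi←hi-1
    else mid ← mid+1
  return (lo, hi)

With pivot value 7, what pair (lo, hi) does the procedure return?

pivot = 7; lo=0, mid=0, hi=9
arr[mid]=7=7: mid=1
arr[mid]=7=7: mid=2
arr[mid]=6<7: swap arr[0],arr[2]; lo=1,mid=3 → [6,7,7,7,7,6,7,7,7,7]
arr[mid]=7=7: mid=4
arr[mid]=7=7: mid=5
arr[mid]=6<7: swap arr[1],arr[5]; lo=2,mid=6 → [6,6,7,7,7,7,7,7,7,7]
arr[mid]=7=7: mid=7
arr[mid]=7=7: mid=8
arr[mid]=7=7: mid=9
arr[mid]=7=7: mid=10
end: lo=2, hi=9; arr = [6,6,7,7,7,7,7,7,7,7]

(2, 9)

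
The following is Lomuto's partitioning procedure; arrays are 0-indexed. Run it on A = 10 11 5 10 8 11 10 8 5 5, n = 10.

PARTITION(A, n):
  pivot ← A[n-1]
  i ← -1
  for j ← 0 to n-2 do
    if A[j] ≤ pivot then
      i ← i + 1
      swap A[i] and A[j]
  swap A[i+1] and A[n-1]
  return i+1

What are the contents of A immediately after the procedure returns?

pivot=5, i=-1
j=0: 10>5, skip
j=1: 11>5, skip
j=2: 5≤5, i=0, swap(0,2) ⇒ 5 11 10 10 8 11 10 8 5 5
j=3: 10>5, skip
j=4: 8>5, skip
j=5: 11>5, skip
j=6: 10>5, skip
j=7: 8>5, skip
j=8: 5≤5, i=1, swap(1,8) ⇒ 5 5 10 10 8 11 10 8 11 5
swap(2,9) ⇒ 5 5 5 10 8 11 10 8 11 10; return 2

5 5 5 10 8 11 10 8 11 10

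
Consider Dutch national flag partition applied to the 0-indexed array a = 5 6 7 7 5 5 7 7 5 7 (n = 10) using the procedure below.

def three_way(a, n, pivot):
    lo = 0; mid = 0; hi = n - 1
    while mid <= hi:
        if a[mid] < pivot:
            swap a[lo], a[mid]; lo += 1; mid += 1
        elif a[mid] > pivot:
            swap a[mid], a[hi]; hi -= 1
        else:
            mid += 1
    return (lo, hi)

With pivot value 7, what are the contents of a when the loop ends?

pivot = 7; lo=0, mid=0, hi=9
a[mid]=5<7: swap a[0],a[0]; lo=1,mid=1 → 5 6 7 7 5 5 7 7 5 7
a[mid]=6<7: swap a[1],a[1]; lo=2,mid=2 → 5 6 7 7 5 5 7 7 5 7
a[mid]=7=7: mid=3
a[mid]=7=7: mid=4
a[mid]=5<7: swap a[2],a[4]; lo=3,mid=5 → 5 6 5 7 7 5 7 7 5 7
a[mid]=5<7: swap a[3],a[5]; lo=4,mid=6 → 5 6 5 5 7 7 7 7 5 7
a[mid]=7=7: mid=7
a[mid]=7=7: mid=8
a[mid]=5<7: swap a[4],a[8]; lo=5,mid=9 → 5 6 5 5 5 7 7 7 7 7
a[mid]=7=7: mid=10
end: lo=5, hi=9; a = 5 6 5 5 5 7 7 7 7 7

5 6 5 5 5 7 7 7 7 7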